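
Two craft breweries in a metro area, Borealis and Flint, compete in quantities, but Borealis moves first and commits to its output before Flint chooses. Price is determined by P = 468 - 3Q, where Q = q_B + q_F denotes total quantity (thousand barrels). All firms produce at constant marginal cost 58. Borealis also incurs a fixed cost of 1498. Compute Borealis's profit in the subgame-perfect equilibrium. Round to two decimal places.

5506.17

The follower Flint best-responds to any q_B: π_F = (468 - 3Q)q_F - 58q_F.
Follower FOC: 410 - 3q_B - 6q_F = 0, so q_F(q_B) = (410 - 3q_B)/6.
The leader anticipates this reaction. Substituting into P = 468 - 3Q gives P = 263 - (3/2)q_B, so π_B = (263 - (3/2)q_B)q_B - 58q_B.
The leader's first-order condition 205 - 3q_B = 0 yields q_B = 205/3.
Then q_F = (410 - 3·(205/3))/6 = 205/6.
Price P = 468 - 3·(205/2) = 321/2.
Borealis's profit: (321/2 - 58)·(205/3) - 1498 = 5506.1667.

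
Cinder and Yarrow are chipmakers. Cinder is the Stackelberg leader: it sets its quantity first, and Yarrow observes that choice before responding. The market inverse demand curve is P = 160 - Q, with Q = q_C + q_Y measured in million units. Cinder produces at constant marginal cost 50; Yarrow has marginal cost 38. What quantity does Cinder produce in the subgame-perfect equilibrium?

The follower Yarrow best-responds to any q_C: π_Y = (160 - Q)q_Y - 38q_Y.
Follower FOC: 122 - q_C - 2q_Y = 0, so q_Y(q_C) = (122 - q_C)/2.
Cinder substitutes q_Y(q_C) into its own profit: π_C = q_C(160 - q_C - (122 - q_C)/2) - 50q_C = (99 - (1/2)q_C)q_C - 50q_C.
Maximising: ∂π_C/∂q_C = 49 - q_C = 0, giving q_C = 49.
Then q_Y = (122 - 49)/2 = 73/2.

49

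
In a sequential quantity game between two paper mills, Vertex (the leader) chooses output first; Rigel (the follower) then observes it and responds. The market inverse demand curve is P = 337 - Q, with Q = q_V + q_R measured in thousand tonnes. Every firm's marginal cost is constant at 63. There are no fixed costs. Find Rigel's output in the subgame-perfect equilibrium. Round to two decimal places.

The follower Rigel best-responds to any q_V: π_R = (337 - Q)q_R - 63q_R.
Follower FOC: 274 - q_V - 2q_R = 0, so q_R(q_V) = (274 - q_V)/2.
Vertex substitutes q_R(q_V) into its own profit: π_V = q_V(337 - q_V - (274 - q_V)/2) - 63q_V = (200 - (1/2)q_V)q_V - 63q_V.
The leader's first-order condition 137 - q_V = 0 yields q_V = 137.
Then q_R = (274 - 137)/2 = 137/2.

68.50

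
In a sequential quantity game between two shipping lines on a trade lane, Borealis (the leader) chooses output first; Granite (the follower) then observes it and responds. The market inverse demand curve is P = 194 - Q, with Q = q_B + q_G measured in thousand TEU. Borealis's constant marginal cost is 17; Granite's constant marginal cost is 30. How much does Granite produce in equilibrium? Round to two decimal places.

34.50

The follower Granite best-responds to any q_B: π_G = (194 - Q)q_G - 30q_G.
Follower FOC: 164 - q_B - 2q_G = 0, so q_G(q_B) = (164 - q_B)/2.
The leader anticipates this reaction. Substituting into P = 194 - Q gives P = 112 - (1/2)q_B, so π_B = (112 - (1/2)q_B)q_B - 17q_B.
Maximising: ∂π_B/∂q_B = 95 - q_B = 0, giving q_B = 95.
Then q_G = (164 - 95)/2 = 69/2.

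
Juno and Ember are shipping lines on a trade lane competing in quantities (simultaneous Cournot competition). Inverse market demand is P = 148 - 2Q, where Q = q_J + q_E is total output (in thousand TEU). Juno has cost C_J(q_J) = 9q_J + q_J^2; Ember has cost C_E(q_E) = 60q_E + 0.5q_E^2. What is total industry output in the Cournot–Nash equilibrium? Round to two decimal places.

Juno's profit: π_J = (148 - 2Q)q_J - (9q_J + q_J²). Setting ∂π_J/∂q_J = 0: 139 - 6q_J - 2(q_E) = 0.
Ember's first-order condition: 88 - 5q_E - 2(q_J) = 0.
So q_J = (139 - 2q_E)/6 and q_E = (88 - 2q_J)/5.
Solving the pair: q_J = 519/26, q_E = 125/13.
Total output Q = 519/26 + 125/13 = 769/26.

29.58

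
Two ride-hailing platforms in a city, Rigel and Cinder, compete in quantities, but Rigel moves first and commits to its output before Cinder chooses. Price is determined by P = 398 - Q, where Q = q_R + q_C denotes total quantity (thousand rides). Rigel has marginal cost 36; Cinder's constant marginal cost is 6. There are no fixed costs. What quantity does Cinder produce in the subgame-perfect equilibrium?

113

Solve by backward induction. Given q_R, the follower Cinder maximises π_C = (398 - q_R - q_C)q_C - 6q_C.
∂π_C/∂q_C = 392 - q_R - 2q_C = 0 gives the reaction function q_C = (392 - q_R)/2.
The leader anticipates this reaction. Substituting into P = 398 - Q gives P = 202 - (1/2)q_R, so π_R = (202 - (1/2)q_R)q_R - 36q_R.
Maximising: ∂π_R/∂q_R = 166 - q_R = 0, giving q_R = 166.
Then q_C = (392 - 166)/2 = 113.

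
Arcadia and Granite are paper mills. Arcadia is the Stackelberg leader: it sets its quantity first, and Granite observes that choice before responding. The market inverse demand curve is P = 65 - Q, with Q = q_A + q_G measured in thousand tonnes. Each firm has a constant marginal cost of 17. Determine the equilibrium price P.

The follower Granite best-responds to any q_A: π_G = (65 - Q)q_G - 17q_G.
Follower FOC: 48 - q_A - 2q_G = 0, so q_G(q_A) = (48 - q_A)/2.
Arcadia substitutes q_G(q_A) into its own profit: π_A = q_A(65 - q_A - (48 - q_A)/2) - 17q_A = (41 - (1/2)q_A)q_A - 17q_A.
Maximising: ∂π_A/∂q_A = 24 - q_A = 0, giving q_A = 24.
Then q_G = (48 - 24)/2 = 12.
Total output Q = 36, so price P = 65 - 36 = 29.

29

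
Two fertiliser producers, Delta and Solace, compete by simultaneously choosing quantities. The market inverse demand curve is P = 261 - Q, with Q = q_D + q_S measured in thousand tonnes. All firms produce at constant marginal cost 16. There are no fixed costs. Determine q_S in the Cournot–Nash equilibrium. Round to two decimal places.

A representative firm's profit is π_i = q_i(261 - Q) - 16q_i.
Setting ∂π_i/∂q_i = 0 with rivals' quantities fixed: 245 - 2q_i - q_j = 0.
With identical firms every q_j equals q_i, so q_j = q_i and 245 = 3q_i, giving q_i = 245/3.

81.67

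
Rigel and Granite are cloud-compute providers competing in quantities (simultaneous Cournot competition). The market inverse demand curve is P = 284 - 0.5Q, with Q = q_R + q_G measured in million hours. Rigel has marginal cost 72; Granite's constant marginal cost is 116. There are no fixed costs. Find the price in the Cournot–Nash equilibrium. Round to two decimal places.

157.33

Rigel's profit: π_R = (284 - 0.5Q)q_R - (72q_R). Setting ∂π_R/∂q_R = 0: 212 - q_R - (1/2)(q_G) = 0.
Granite's first-order condition: 168 - q_G - (1/2)(q_R) = 0.
So q_R = (212 - (1/2)q_G) and q_G = (168 - (1/2)q_R).
Solving the pair: q_R = 512/3, q_G = 248/3.
Total output Q = 760/3, so price P = 284 - (1/2)·(760/3) = 472/3.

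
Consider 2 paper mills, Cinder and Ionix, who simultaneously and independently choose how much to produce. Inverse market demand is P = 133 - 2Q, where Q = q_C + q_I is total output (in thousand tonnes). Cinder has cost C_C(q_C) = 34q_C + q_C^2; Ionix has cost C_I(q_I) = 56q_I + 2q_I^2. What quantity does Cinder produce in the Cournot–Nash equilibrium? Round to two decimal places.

14.50

Cinder's profit: π_C = (133 - 2Q)q_C - (34q_C + q_C²). Setting ∂π_C/∂q_C = 0: 99 - 6q_C - 2(q_I) = 0.
Ionix's first-order condition: 77 - 8q_I - 2(q_C) = 0.
Best responses: q_C = (99 - 2q_I)/6, q_I = (77 - 2q_C)/8.
Solving the pair: q_C = 29/2, q_I = 6.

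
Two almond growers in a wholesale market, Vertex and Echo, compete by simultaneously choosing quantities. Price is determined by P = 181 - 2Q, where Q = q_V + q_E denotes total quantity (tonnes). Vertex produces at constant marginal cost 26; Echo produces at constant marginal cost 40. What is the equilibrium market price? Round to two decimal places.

Vertex's profit: π_V = (181 - 2Q)q_V - (26q_V). Setting ∂π_V/∂q_V = 0: 155 - 4q_V - 2(q_E) = 0.
Echo's first-order condition: 141 - 4q_E - 2(q_V) = 0.
Best responses: q_V = (155 - 2q_E)/4, q_E = (141 - 2q_V)/4.
Substituting one into the other gives q_V = 169/6 and q_E = 127/6.
Total output Q = 148/3, so price P = 181 - 2·(148/3) = 247/3.

82.33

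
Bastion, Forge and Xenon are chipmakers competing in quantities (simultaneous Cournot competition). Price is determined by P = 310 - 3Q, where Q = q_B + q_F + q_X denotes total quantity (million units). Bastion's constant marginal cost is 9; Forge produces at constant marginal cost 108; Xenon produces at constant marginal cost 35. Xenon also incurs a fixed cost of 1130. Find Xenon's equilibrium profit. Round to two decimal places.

Bastion's profit: π_B = (310 - 3Q)q_B - (9q_B). Setting ∂π_B/∂q_B = 0: 301 - 6q_B - 3(q_F + q_X) = 0.
Forge's first-order condition: 202 - 6q_F - 3(q_B + q_X) = 0.
Xenon's first-order condition: 275 - 6q_X - 3(q_B + q_F) = 0.
Adding the 3 conditions: 778 − 6Q − 6Q = 0, i.e. Q = 389/6.
Back-substituting: q_B = (301 − 389/2)/3 = 71/2, q_F = (202 − 389/2)/3 = 5/2, q_X = (275 − 389/2)/3 = 161/6.
Price P = 310 - 3·(389/6) = 231/2.
Xenon's profit: (231/2 - 35)·(161/6) - 1130 = 1030.0833.

1030.08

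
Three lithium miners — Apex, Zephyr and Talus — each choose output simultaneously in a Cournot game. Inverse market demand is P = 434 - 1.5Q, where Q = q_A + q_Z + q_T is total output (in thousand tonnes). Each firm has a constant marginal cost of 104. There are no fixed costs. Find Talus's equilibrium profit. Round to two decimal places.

A representative firm's profit is π_i = q_i(434 - 1.5Q) - 104q_i.
Setting ∂π_i/∂q_i = 0 with rivals' quantities fixed: 330 - 3q_i - (3/2)·Σ_{j≠i} q_j = 0.
With identical firms every q_j equals q_i, so Σ_{j≠i} q_j = 2q_i and 330 = 6q_i, giving q_i = 55.
Price P = 434 - (3/2)·165 = 373/2.
Talus's profit: (373/2 - 104)·55 = 4537.5000.

4537.50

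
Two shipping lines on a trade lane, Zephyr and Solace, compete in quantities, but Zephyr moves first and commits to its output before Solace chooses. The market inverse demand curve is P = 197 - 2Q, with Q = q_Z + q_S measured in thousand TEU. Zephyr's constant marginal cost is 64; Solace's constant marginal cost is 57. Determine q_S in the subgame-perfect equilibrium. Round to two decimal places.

The follower Solace best-responds to any q_Z: π_S = (197 - 2Q)q_S - 57q_S.
Follower FOC: 140 - 2q_Z - 4q_S = 0, so q_S(q_Z) = (140 - 2q_Z)/4.
Zephyr substitutes q_S(q_Z) into its own profit: π_Z = q_Z(197 - 2q_Z - (140 - 2q_Z)/2) - 64q_Z = (127 - q_Z)q_Z - 64q_Z.
The leader's first-order condition 63 - 2q_Z = 0 yields q_Z = 63/2.
Then q_S = (140 - 2·(63/2))/4 = 77/4.

19.25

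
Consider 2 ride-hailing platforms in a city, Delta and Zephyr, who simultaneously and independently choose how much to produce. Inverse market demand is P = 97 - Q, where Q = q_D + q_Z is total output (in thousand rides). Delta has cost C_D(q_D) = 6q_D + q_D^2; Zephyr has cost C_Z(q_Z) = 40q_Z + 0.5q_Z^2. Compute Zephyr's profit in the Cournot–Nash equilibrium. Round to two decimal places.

232.67

Delta's profit: π_D = (97 - Q)q_D - (6q_D + q_D²). Setting ∂π_D/∂q_D = 0: 91 - 4q_D - (q_Z) = 0.
Zephyr's first-order condition: 57 - 3q_Z - (q_D) = 0.
So q_D = (91 - q_Z)/4 and q_Z = (57 - q_D)/3.
Solving the pair: q_D = 216/11, q_Z = 137/11.
Price P = 97 - 353/11 = 714/11.
Zephyr's profit: (714/11)·(137/11) - 40·(137/11) - (1/2)(137/11)² = 232.6736.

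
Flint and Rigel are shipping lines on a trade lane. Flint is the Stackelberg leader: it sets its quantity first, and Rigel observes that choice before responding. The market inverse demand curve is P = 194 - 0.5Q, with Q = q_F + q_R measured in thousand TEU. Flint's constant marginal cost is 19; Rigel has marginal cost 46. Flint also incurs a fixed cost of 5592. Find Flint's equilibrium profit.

4609

Solve by backward induction. Given q_F, the follower Rigel maximises π_R = (194 - (1/2)q_F - (1/2)q_R)q_R - 46q_R.
Follower FOC: 148 - (1/2)q_F - q_R = 0, so q_R(q_F) = (148 - (1/2)q_F).
Flint substitutes q_R(q_F) into its own profit: π_F = q_F(194 - (1/2)q_F - (148 - (1/2)q_F)/2) - 19q_F = (120 - (1/4)q_F)q_F - 19q_F.
Leader FOC: 101 - (1/2)q_F = 0, so q_F = 202.
Then q_R = (148 - (1/2)·202) = 47.
Price P = 194 - (1/2)·249 = 139/2.
Flint's profit: (139/2 - 19)·202 - 5592 = 4609.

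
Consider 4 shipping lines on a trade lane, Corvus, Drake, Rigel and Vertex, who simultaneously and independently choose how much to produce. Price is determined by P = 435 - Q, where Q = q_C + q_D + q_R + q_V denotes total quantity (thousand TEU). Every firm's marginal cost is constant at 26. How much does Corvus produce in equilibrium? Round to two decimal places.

A representative firm's profit is π_i = q_i(435 - Q) - 26q_i.
First-order condition (treating rivals' output as given): 409 - 2q_i - Σ_{j≠i} q_j = 0.
With identical firms every q_j equals q_i, so Σ_{j≠i} q_j = 3q_i and 409 = 5q_i, giving q_i = 409/5.

81.80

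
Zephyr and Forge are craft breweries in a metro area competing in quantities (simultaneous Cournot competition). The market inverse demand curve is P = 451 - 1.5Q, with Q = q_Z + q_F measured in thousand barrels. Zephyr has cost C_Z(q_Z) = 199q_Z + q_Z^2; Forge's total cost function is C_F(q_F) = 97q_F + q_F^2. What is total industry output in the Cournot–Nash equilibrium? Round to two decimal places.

93.23

Zephyr's profit: π_Z = (451 - 1.5Q)q_Z - (199q_Z + q_Z²). Setting ∂π_Z/∂q_Z = 0: 252 - 5q_Z - (3/2)(q_F) = 0.
Forge's first-order condition: 354 - 5q_F - (3/2)(q_Z) = 0.
So q_Z = (252 - (3/2)q_F)/5 and q_F = (354 - (3/2)q_Z)/5.
Substituting one into the other gives q_Z = 32.0440 and q_F = 61.1868.
Total output Q = 32.0440 + 61.1868 = 1212/13.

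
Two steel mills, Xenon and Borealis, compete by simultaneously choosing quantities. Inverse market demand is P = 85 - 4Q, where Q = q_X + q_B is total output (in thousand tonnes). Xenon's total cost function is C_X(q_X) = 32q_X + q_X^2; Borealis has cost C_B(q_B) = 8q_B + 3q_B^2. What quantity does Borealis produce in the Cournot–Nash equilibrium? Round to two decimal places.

4.50

Xenon's profit: π_X = (85 - 4Q)q_X - (32q_X + q_X²). Setting ∂π_X/∂q_X = 0: 53 - 10q_X - 4(q_B) = 0.
Borealis's profit: π_B = (85 - 4Q)q_B - (8q_B + 3q_B²). Setting ∂π_B/∂q_B = 0: 77 - 14q_B - 4(q_X) = 0.
So q_X = (53 - 4q_B)/10 and q_B = (77 - 4q_X)/14.
Solving the pair: q_X = 7/2, q_B = 9/2.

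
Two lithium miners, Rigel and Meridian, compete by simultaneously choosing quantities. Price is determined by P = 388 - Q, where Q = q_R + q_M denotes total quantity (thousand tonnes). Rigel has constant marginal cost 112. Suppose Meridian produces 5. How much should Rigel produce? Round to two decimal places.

With the rival's output fixed at 5, Rigel's profit is π_R = (388 - 5 - q_R)q_R - (112q_R) = (383 - q_R)q_R - (112q_R).
∂π_R/∂q_R = 271 - 2q_R = 0, so q_R = 271/2.

135.50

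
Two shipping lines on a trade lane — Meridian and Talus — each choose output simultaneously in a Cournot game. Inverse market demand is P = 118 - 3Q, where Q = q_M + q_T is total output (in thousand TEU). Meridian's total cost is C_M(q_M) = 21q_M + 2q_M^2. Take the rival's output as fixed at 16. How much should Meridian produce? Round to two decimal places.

With the rival's output fixed at 16, Meridian's profit is π_M = (118 - 3·16 - 3q_M)q_M - (21q_M + 2q_M²) = (70 - 3q_M)q_M - (21q_M + 2q_M²).
∂π_M/∂q_M = 49 - 10q_M = 0, so q_M = 49/10.

4.90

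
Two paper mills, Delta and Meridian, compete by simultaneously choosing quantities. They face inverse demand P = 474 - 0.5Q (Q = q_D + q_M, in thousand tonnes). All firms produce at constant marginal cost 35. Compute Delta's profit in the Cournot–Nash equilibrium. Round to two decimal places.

A representative firm's profit is π_i = q_i(474 - 0.5Q) - 35q_i.
Setting ∂π_i/∂q_i = 0 with rivals' quantities fixed: 439 - q_i - (1/2)q_j = 0.
With identical firms every q_j equals q_i, so q_j = q_i and 439 = (3/2)q_i, giving q_i = 878/3.
Price P = 474 - (1/2)·(1756/3) = 544/3.
Delta's profit: (544/3 - 35)·(878/3) = 42826.8889.

42826.89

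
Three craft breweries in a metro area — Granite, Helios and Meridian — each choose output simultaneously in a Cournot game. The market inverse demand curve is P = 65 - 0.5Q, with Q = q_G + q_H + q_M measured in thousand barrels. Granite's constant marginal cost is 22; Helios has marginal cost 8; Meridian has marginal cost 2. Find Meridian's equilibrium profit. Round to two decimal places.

990.13

Granite's profit: π_G = (65 - 0.5Q)q_G - (22q_G). Setting ∂π_G/∂q_G = 0: 43 - q_G - (1/2)(q_H + q_M) = 0.
Helios's first-order condition: 57 - q_H - (1/2)(q_G + q_M) = 0.
Meridian's profit: π_M = (65 - 0.5Q)q_M - (2q_M). Setting ∂π_M/∂q_M = 0: 63 - q_M - (1/2)(q_G + q_H) = 0.
Summing all 3 equations gives 163 − 2Q = 0, hence Q = 163/2.
Back-substituting: q_G = (43 − 163/4)/(1/2) = 9/2, q_H = (57 − 163/4)/(1/2) = 65/2, q_M = (63 − 163/4)/(1/2) = 89/2.
Price P = 65 - (1/2)·(163/2) = 97/4.
Meridian's profit: (97/4 - 2)·(89/2) = 990.1250.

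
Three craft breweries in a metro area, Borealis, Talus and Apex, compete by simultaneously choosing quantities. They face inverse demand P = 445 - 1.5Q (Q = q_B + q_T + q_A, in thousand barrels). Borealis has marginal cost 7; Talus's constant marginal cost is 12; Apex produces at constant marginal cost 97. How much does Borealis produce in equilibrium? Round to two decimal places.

Borealis's profit: π_B = (445 - 1.5Q)q_B - (7q_B). Setting ∂π_B/∂q_B = 0: 438 - 3q_B - (3/2)(q_T + q_A) = 0.
Talus's first-order condition: 433 - 3q_T - (3/2)(q_B + q_A) = 0.
Apex's first-order condition: 348 - 3q_A - (3/2)(q_B + q_T) = 0.
Adding the 3 first-order conditions: 1219 − 6Q = 0, so Q = 1219/6.
Back-substituting: q_B = (438 − 1219/4)/(3/2) = 533/6, q_T = (433 − 1219/4)/(3/2) = 171/2, q_A = (348 − 1219/4)/(3/2) = 173/6.

88.83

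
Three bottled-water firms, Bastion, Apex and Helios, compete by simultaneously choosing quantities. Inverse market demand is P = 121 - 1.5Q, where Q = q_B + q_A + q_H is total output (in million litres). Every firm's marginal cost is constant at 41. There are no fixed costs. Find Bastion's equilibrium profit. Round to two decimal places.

266.67

A representative firm's profit is π_i = q_i(121 - 1.5Q) - 41q_i.
First-order condition (treating rivals' output as given): 80 - 3q_i - (3/2)·Σ_{j≠i} q_j = 0.
By symmetry each firm produces the same amount; substituting Σ_{j≠i} q_j = 2q_i yields q_i = 80/6 = 40/3.
Price P = 121 - (3/2)·40 = 61.
Bastion's profit: (61 - 41)·(40/3) = 800/3.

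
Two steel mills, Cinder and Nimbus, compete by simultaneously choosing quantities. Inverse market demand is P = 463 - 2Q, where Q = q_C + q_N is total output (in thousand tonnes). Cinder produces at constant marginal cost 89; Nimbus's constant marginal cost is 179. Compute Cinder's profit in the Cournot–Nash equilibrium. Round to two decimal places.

11960.89

Cinder's profit: π_C = (463 - 2Q)q_C - (89q_C). Setting ∂π_C/∂q_C = 0: 374 - 4q_C - 2(q_N) = 0.
Nimbus's first-order condition: 284 - 4q_N - 2(q_C) = 0.
Rearranging gives the reaction functions q_C = (374 - 2q_N)/4 and q_N = (284 - 2q_C)/4.
Substituting one into the other gives q_C = 232/3 and q_N = 97/3.
Price P = 463 - 2·(329/3) = 731/3.
Cinder's profit: (731/3 - 89)·(232/3) = 11960.8889.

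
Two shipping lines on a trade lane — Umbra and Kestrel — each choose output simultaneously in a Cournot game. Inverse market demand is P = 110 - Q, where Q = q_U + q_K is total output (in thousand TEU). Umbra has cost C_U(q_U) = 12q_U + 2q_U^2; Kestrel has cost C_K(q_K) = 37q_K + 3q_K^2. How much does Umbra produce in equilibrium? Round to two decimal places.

15.13

Umbra's profit: π_U = (110 - Q)q_U - (12q_U + 2q_U²). Setting ∂π_U/∂q_U = 0: 98 - 6q_U - (q_K) = 0.
Kestrel's first-order condition: 73 - 8q_K - (q_U) = 0.
Rearranging gives the reaction functions q_U = (98 - q_K)/6 and q_K = (73 - q_U)/8.
Substituting one into the other gives q_U = 711/47 and q_K = 340/47.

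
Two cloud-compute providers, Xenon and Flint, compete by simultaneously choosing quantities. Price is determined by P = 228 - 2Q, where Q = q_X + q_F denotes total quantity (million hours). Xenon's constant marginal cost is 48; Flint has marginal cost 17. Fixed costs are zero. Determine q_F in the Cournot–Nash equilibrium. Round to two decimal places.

40.33

Xenon's profit: π_X = (228 - 2Q)q_X - (48q_X). Setting ∂π_X/∂q_X = 0: 180 - 4q_X - 2(q_F) = 0.
Flint's profit: π_F = (228 - 2Q)q_F - (17q_F). Setting ∂π_F/∂q_F = 0: 211 - 4q_F - 2(q_X) = 0.
Rearranging gives the reaction functions q_X = (180 - 2q_F)/4 and q_F = (211 - 2q_X)/4.
Solving the pair: q_X = 149/6, q_F = 121/3.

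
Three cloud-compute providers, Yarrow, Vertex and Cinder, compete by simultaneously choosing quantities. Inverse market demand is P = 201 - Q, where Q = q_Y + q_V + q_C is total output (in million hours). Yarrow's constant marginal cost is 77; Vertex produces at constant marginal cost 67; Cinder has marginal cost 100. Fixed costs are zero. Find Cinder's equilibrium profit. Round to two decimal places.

126.56

Yarrow's profit: π_Y = (201 - Q)q_Y - (77q_Y). Setting ∂π_Y/∂q_Y = 0: 124 - 2q_Y - (q_V + q_C) = 0.
Vertex's profit: π_V = (201 - Q)q_V - (67q_V). Setting ∂π_V/∂q_V = 0: 134 - 2q_V - (q_Y + q_C) = 0.
Cinder's profit: π_C = (201 - Q)q_C - (100q_C). Setting ∂π_C/∂q_C = 0: 101 - 2q_C - (q_Y + q_V) = 0.
Summing all 3 equations gives 359 − 4Q = 0, hence Q = 359/4.
Back-substituting: q_Y = (124 − 359/4) = 137/4, q_V = (134 − 359/4) = 177/4, q_C = (101 − 359/4) = 45/4.
Price P = 201 - 359/4 = 445/4.
Cinder's profit: (445/4 - 100)·(45/4) = 126.5625.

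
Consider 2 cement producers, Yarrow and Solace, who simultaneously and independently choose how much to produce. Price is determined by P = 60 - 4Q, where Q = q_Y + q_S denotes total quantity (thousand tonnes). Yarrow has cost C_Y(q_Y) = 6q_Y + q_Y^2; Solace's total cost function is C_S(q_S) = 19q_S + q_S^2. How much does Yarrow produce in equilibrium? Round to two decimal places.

Yarrow's profit: π_Y = (60 - 4Q)q_Y - (6q_Y + q_Y²). Setting ∂π_Y/∂q_Y = 0: 54 - 10q_Y - 4(q_S) = 0.
Solace's first-order condition: 41 - 10q_S - 4(q_Y) = 0.
Rearranging gives the reaction functions q_Y = (54 - 4q_S)/10 and q_S = (41 - 4q_Y)/10.
Solving the pair: q_Y = 94/21, q_S = 97/42.

4.48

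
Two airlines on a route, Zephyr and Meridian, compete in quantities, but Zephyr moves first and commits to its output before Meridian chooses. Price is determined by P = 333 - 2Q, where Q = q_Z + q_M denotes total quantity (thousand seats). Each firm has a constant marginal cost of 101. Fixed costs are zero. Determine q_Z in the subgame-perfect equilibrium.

58

The follower Meridian best-responds to any q_Z: π_M = (333 - 2Q)q_M - 101q_M.
Follower FOC: 232 - 2q_Z - 4q_M = 0, so q_M(q_Z) = (232 - 2q_Z)/4.
Zephyr substitutes q_M(q_Z) into its own profit: π_Z = q_Z(333 - 2q_Z - (232 - 2q_Z)/2) - 101q_Z = (217 - q_Z)q_Z - 101q_Z.
The leader's first-order condition 116 - 2q_Z = 0 yields q_Z = 58.
Then q_M = (232 - 2·58)/4 = 29.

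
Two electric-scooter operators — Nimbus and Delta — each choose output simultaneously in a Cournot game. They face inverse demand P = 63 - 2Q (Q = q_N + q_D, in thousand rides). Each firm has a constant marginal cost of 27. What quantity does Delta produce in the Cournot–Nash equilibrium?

A representative firm's profit is π_i = q_i(63 - 2Q) - 27q_i.
First-order condition (treating rivals' output as given): 36 - 4q_i - 2q_j = 0.
With identical firms every q_j equals q_i, so q_j = q_i and 36 = 6q_i, giving q_i = 6.

6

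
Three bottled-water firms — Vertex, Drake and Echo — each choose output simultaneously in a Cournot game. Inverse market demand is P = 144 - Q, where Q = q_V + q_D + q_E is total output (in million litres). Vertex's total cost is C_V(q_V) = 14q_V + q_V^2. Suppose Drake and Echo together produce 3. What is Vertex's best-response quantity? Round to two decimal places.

31.75

With rivals' combined output fixed at 3, Vertex's profit is π_V = (144 - 3 - q_V)q_V - (14q_V + q_V²) = (141 - q_V)q_V - (14q_V + q_V²).
∂π_V/∂q_V = 127 - 4q_V = 0, so q_V = 127/4.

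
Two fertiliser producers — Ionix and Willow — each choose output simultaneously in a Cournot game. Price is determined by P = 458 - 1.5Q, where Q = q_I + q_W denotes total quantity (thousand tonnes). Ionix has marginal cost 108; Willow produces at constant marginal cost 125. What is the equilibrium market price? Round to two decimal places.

230.33

Ionix's profit: π_I = (458 - 1.5Q)q_I - (108q_I). Setting ∂π_I/∂q_I = 0: 350 - 3q_I - (3/2)(q_W) = 0.
Willow's first-order condition: 333 - 3q_W - (3/2)(q_I) = 0.
So q_I = (350 - (3/2)q_W)/3 and q_W = (333 - (3/2)q_I)/3.
Solving the pair: q_I = 734/9, q_W = 632/9.
Total output Q = 1366/9, so price P = 458 - (3/2)·(1366/9) = 691/3.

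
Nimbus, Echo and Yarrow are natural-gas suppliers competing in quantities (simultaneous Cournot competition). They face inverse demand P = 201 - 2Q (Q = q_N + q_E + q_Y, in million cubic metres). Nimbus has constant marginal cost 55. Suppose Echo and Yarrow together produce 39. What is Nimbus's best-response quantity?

17

With rivals' combined output fixed at 39, Nimbus's profit is π_N = (201 - 2·39 - 2q_N)q_N - (55q_N) = (123 - 2q_N)q_N - (55q_N).
∂π_N/∂q_N = 68 - 4q_N = 0, so q_N = 17.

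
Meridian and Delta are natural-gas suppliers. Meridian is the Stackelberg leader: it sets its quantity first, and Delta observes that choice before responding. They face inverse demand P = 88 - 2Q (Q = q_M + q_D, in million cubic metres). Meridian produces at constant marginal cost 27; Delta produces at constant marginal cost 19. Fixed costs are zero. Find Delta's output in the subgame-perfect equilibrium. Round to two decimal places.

10.63

The follower Delta best-responds to any q_M: π_D = (88 - 2Q)q_D - 19q_D.
∂π_D/∂q_D = 69 - 2q_M - 4q_D = 0 gives the reaction function q_D = (69 - 2q_M)/4.
Meridian substitutes q_D(q_M) into its own profit: π_M = q_M(88 - 2q_M - (69 - 2q_M)/2) - 27q_M = (107/2 - q_M)q_M - 27q_M.
Maximising: ∂π_M/∂q_M = 53/2 - 2q_M = 0, giving q_M = 53/4.
Then q_D = (69 - 2·(53/4))/4 = 85/8.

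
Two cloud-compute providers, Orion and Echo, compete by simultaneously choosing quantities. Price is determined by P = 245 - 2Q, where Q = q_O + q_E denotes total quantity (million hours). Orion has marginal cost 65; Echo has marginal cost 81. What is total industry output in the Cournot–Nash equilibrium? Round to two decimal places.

57.33

Orion's profit: π_O = (245 - 2Q)q_O - (65q_O). Setting ∂π_O/∂q_O = 0: 180 - 4q_O - 2(q_E) = 0.
Echo's profit: π_E = (245 - 2Q)q_E - (81q_E). Setting ∂π_E/∂q_E = 0: 164 - 4q_E - 2(q_O) = 0.
Best responses: q_O = (180 - 2q_E)/4, q_E = (164 - 2q_O)/4.
Solving the pair: q_O = 98/3, q_E = 74/3.
Total output Q = 98/3 + 74/3 = 172/3.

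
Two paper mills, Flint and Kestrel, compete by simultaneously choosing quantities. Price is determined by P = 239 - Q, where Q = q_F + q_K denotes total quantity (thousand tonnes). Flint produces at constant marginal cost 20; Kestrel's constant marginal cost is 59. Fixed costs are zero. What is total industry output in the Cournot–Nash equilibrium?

Flint's profit: π_F = (239 - Q)q_F - (20q_F). Setting ∂π_F/∂q_F = 0: 219 - 2q_F - (q_K) = 0.
Kestrel's first-order condition: 180 - 2q_K - (q_F) = 0.
Rearranging gives the reaction functions q_F = (219 - q_K)/2 and q_K = (180 - q_F)/2.
Substituting one into the other gives q_F = 86 and q_K = 47.
Total output Q = 86 + 47 = 133.

133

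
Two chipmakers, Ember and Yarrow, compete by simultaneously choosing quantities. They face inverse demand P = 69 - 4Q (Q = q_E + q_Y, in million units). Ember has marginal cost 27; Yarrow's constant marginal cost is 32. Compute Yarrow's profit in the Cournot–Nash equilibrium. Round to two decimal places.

28.44

Ember's profit: π_E = (69 - 4Q)q_E - (27q_E). Setting ∂π_E/∂q_E = 0: 42 - 8q_E - 4(q_Y) = 0.
Yarrow's first-order condition: 37 - 8q_Y - 4(q_E) = 0.
Rearranging gives the reaction functions q_E = (42 - 4q_Y)/8 and q_Y = (37 - 4q_E)/8.
Solving the pair: q_E = 47/12, q_Y = 8/3.
Price P = 69 - 4·(79/12) = 128/3.
Yarrow's profit: (128/3 - 32)·(8/3) = 256/9.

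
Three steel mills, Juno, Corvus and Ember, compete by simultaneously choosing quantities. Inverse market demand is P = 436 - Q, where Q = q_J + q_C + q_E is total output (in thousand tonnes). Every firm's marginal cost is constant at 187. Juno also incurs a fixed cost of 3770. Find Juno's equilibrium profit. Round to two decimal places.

105.06

Each firm earns π_i = (436 - Q)q_i - 187q_i.
Setting ∂π_i/∂q_i = 0 with rivals' quantities fixed: 249 - 2q_i - Σ_{j≠i} q_j = 0.
With identical firms every q_j equals q_i, so Σ_{j≠i} q_j = 2q_i and 249 = 4q_i, giving q_i = 249/4.
Price P = 436 - 747/4 = 997/4.
Juno's profit: (997/4 - 187)·(249/4) - 3770 = 1681/16.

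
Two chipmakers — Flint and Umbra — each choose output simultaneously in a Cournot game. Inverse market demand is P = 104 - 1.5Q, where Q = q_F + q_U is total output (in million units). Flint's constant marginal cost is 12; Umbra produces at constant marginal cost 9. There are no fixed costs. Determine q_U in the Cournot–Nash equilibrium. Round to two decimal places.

Flint's profit: π_F = (104 - 1.5Q)q_F - (12q_F). Setting ∂π_F/∂q_F = 0: 92 - 3q_F - (3/2)(q_U) = 0.
Umbra's first-order condition: 95 - 3q_U - (3/2)(q_F) = 0.
Rearranging gives the reaction functions q_F = (92 - (3/2)q_U)/3 and q_U = (95 - (3/2)q_F)/3.
Solving the pair: q_F = 178/9, q_U = 196/9.

21.78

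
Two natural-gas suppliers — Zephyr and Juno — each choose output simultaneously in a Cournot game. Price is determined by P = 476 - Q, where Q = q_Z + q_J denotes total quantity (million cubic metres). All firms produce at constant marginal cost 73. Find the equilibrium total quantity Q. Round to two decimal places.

A representative firm's profit is π_i = q_i(476 - Q) - 73q_i.
Setting ∂π_i/∂q_i = 0 with rivals' quantities fixed: 403 - 2q_i - q_j = 0.
With identical firms every q_j equals q_i, so q_j = q_i and 403 = 3q_i, giving q_i = 403/3.
Total output Q = 403/3 + 403/3 = 806/3.

268.67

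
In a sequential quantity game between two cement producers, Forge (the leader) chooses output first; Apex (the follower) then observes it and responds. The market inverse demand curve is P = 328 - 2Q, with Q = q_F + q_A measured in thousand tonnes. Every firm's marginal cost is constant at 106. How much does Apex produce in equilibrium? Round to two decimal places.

The follower Apex best-responds to any q_F: π_A = (328 - 2Q)q_A - 106q_A.
Setting the follower's marginal profit to zero, 222 - 2q_F - 4q_A = 0, i.e. q_A = (222 - 2q_F)/4.
Forge substitutes q_A(q_F) into its own profit: π_F = q_F(328 - 2q_F - (222 - 2q_F)/2) - 106q_F = (217 - q_F)q_F - 106q_F.
Maximising: ∂π_F/∂q_F = 111 - 2q_F = 0, giving q_F = 111/2.
Then q_A = (222 - 2·(111/2))/4 = 111/4.

27.75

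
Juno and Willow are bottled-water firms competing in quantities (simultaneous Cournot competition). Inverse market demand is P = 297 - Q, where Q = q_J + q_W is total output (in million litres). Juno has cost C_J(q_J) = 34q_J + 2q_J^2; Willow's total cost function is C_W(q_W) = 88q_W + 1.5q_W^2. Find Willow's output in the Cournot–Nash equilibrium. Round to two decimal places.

Juno's profit: π_J = (297 - Q)q_J - (34q_J + 2q_J²). Setting ∂π_J/∂q_J = 0: 263 - 6q_J - (q_W) = 0.
Willow's first-order condition: 209 - 5q_W - (q_J) = 0.
So q_J = (263 - q_W)/6 and q_W = (209 - q_J)/5.
Substituting one into the other gives q_J = 1106/29 and q_W = 991/29.

34.17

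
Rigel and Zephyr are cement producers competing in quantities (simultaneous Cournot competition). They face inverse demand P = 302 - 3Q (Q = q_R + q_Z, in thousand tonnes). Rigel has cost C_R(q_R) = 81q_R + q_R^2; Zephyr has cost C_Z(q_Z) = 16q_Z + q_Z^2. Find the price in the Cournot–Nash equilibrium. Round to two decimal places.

Rigel's profit: π_R = (302 - 3Q)q_R - (81q_R + q_R²). Setting ∂π_R/∂q_R = 0: 221 - 8q_R - 3(q_Z) = 0.
Zephyr's first-order condition: 286 - 8q_Z - 3(q_R) = 0.
Best responses: q_R = (221 - 3q_Z)/8, q_Z = (286 - 3q_R)/8.
Substituting one into the other gives q_R = 182/11 and q_Z = 325/11.
Total output Q = 507/11, so price P = 302 - 3·(507/11) = 1801/11.

163.73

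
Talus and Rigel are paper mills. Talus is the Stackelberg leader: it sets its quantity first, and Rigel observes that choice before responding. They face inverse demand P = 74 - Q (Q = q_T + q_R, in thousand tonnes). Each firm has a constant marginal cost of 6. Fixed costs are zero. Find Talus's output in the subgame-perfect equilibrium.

34

The follower Rigel best-responds to any q_T: π_R = (74 - Q)q_R - 6q_R.
∂π_R/∂q_R = 68 - q_T - 2q_R = 0 gives the reaction function q_R = (68 - q_T)/2.
The leader anticipates this reaction. Substituting into P = 74 - Q gives P = 40 - (1/2)q_T, so π_T = (40 - (1/2)q_T)q_T - 6q_T.
Maximising: ∂π_T/∂q_T = 34 - q_T = 0, giving q_T = 34.
Then q_R = (68 - 34)/2 = 17.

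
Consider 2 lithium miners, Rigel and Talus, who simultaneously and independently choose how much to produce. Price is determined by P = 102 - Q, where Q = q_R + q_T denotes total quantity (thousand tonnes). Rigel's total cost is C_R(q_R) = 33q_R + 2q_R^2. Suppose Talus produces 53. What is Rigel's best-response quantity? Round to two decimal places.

2.67

With the rival's output fixed at 53, Rigel's profit is π_R = (102 - 53 - q_R)q_R - (33q_R + 2q_R²) = (49 - q_R)q_R - (33q_R + 2q_R²).
∂π_R/∂q_R = 16 - 6q_R = 0, so q_R = 8/3.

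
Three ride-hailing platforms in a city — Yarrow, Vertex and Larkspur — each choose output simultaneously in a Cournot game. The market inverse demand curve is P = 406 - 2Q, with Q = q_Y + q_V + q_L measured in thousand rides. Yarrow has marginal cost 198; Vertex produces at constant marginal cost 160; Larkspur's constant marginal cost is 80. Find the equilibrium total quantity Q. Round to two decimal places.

97.50

Yarrow's profit: π_Y = (406 - 2Q)q_Y - (198q_Y). Setting ∂π_Y/∂q_Y = 0: 208 - 4q_Y - 2(q_V + q_L) = 0.
Vertex's first-order condition: 246 - 4q_V - 2(q_Y + q_L) = 0.
Larkspur's profit: π_L = (406 - 2Q)q_L - (80q_L). Setting ∂π_L/∂q_L = 0: 326 - 4q_L - 2(q_Y + q_V) = 0.
Adding the 3 first-order conditions: 780 − 8Q = 0, so Q = 195/2.
Back-substituting: q_Y = (208 − 195)/2 = 13/2, q_V = (246 − 195)/2 = 51/2, q_L = (326 − 195)/2 = 131/2.
Total output Q = 13/2 + 51/2 + 131/2 = 195/2.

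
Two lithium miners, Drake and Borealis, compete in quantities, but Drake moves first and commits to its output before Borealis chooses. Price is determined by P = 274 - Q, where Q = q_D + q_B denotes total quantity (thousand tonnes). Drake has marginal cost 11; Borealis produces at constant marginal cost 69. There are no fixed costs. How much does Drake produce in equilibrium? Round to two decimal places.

The follower Borealis best-responds to any q_D: π_B = (274 - Q)q_B - 69q_B.
Follower FOC: 205 - q_D - 2q_B = 0, so q_B(q_D) = (205 - q_D)/2.
Drake substitutes q_B(q_D) into its own profit: π_D = q_D(274 - q_D - (205 - q_D)/2) - 11q_D = (343/2 - (1/2)q_D)q_D - 11q_D.
The leader's first-order condition 321/2 - q_D = 0 yields q_D = 321/2.
Then q_B = (205 - 321/2)/2 = 89/4.

160.50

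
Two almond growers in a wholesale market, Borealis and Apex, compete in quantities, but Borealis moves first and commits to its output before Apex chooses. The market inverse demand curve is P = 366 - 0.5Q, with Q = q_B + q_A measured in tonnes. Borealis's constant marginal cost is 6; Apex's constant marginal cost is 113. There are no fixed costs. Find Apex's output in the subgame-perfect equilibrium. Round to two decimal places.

19.50

Solve by backward induction. Given q_B, the follower Apex maximises π_A = (366 - (1/2)q_B - (1/2)q_A)q_A - 113q_A.
Follower FOC: 253 - (1/2)q_B - q_A = 0, so q_A(q_B) = (253 - (1/2)q_B).
Borealis substitutes q_A(q_B) into its own profit: π_B = q_B(366 - (1/2)q_B - (253 - (1/2)q_B)/2) - 6q_B = (479/2 - (1/4)q_B)q_B - 6q_B.
Maximising: ∂π_B/∂q_B = 467/2 - (1/2)q_B = 0, giving q_B = 467.
Then q_A = (253 - (1/2)·467) = 39/2.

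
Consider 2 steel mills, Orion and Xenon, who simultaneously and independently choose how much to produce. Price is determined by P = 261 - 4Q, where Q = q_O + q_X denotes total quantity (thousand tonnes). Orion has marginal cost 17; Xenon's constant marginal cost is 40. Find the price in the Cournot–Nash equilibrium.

106

Orion's profit: π_O = (261 - 4Q)q_O - (17q_O). Setting ∂π_O/∂q_O = 0: 244 - 8q_O - 4(q_X) = 0.
Xenon's first-order condition: 221 - 8q_X - 4(q_O) = 0.
So q_O = (244 - 4q_X)/8 and q_X = (221 - 4q_O)/8.
Solving the pair: q_O = 89/4, q_X = 33/2.
Total output Q = 155/4, so price P = 261 - 4·(155/4) = 106.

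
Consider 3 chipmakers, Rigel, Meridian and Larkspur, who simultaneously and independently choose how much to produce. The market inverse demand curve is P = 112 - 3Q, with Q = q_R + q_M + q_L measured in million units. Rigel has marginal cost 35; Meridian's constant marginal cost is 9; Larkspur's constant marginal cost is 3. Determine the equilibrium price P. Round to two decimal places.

39.75

Rigel's profit: π_R = (112 - 3Q)q_R - (35q_R). Setting ∂π_R/∂q_R = 0: 77 - 6q_R - 3(q_M + q_L) = 0.
Meridian's first-order condition: 103 - 6q_M - 3(q_R + q_L) = 0.
Larkspur's first-order condition: 109 - 6q_L - 3(q_R + q_M) = 0.
Adding the 3 conditions: 289 − 6Q − 6Q = 0, i.e. Q = 289/12.
Back-substituting: q_R = (77 − 289/4)/3 = 19/12, q_M = (103 − 289/4)/3 = 41/4, q_L = (109 − 289/4)/3 = 49/4.
Total output Q = 289/12, so price P = 112 - 3·(289/12) = 159/4.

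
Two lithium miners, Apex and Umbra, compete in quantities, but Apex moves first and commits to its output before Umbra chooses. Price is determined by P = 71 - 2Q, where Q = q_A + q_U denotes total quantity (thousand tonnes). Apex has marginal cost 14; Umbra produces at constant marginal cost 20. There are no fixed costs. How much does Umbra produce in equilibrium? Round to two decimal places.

Solve by backward induction. Given q_A, the follower Umbra maximises π_U = (71 - 2q_A - 2q_U)q_U - 20q_U.
Follower FOC: 51 - 2q_A - 4q_U = 0, so q_U(q_A) = (51 - 2q_A)/4.
The leader anticipates this reaction. Substituting into P = 71 - 2Q gives P = 91/2 - q_A, so π_A = (91/2 - q_A)q_A - 14q_A.
The leader's first-order condition 63/2 - 2q_A = 0 yields q_A = 63/4.
Then q_U = (51 - 2·(63/4))/4 = 39/8.

4.88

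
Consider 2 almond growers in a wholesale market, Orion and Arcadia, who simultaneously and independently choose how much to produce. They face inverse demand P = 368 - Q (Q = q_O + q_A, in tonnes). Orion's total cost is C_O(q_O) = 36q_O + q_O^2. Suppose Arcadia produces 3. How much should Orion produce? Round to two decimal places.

With the rival's output fixed at 3, Orion's profit is π_O = (368 - 3 - q_O)q_O - (36q_O + q_O²) = (365 - q_O)q_O - (36q_O + q_O²).
∂π_O/∂q_O = 329 - 4q_O = 0, so q_O = 329/4.

82.25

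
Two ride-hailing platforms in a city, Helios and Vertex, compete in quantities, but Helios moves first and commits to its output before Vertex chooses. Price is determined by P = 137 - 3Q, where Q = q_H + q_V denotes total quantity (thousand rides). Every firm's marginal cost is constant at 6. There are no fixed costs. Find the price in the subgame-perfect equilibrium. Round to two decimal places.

The follower Vertex best-responds to any q_H: π_V = (137 - 3Q)q_V - 6q_V.
∂π_V/∂q_V = 131 - 3q_H - 6q_V = 0 gives the reaction function q_V = (131 - 3q_H)/6.
The leader anticipates this reaction. Substituting into P = 137 - 3Q gives P = 143/2 - (3/2)q_H, so π_H = (143/2 - (3/2)q_H)q_H - 6q_H.
Leader FOC: 131/2 - 3q_H = 0, so q_H = 131/6.
Then q_V = (131 - 3·(131/6))/6 = 131/12.
Total output Q = 131/4, so price P = 137 - 3·(131/4) = 155/4.

38.75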